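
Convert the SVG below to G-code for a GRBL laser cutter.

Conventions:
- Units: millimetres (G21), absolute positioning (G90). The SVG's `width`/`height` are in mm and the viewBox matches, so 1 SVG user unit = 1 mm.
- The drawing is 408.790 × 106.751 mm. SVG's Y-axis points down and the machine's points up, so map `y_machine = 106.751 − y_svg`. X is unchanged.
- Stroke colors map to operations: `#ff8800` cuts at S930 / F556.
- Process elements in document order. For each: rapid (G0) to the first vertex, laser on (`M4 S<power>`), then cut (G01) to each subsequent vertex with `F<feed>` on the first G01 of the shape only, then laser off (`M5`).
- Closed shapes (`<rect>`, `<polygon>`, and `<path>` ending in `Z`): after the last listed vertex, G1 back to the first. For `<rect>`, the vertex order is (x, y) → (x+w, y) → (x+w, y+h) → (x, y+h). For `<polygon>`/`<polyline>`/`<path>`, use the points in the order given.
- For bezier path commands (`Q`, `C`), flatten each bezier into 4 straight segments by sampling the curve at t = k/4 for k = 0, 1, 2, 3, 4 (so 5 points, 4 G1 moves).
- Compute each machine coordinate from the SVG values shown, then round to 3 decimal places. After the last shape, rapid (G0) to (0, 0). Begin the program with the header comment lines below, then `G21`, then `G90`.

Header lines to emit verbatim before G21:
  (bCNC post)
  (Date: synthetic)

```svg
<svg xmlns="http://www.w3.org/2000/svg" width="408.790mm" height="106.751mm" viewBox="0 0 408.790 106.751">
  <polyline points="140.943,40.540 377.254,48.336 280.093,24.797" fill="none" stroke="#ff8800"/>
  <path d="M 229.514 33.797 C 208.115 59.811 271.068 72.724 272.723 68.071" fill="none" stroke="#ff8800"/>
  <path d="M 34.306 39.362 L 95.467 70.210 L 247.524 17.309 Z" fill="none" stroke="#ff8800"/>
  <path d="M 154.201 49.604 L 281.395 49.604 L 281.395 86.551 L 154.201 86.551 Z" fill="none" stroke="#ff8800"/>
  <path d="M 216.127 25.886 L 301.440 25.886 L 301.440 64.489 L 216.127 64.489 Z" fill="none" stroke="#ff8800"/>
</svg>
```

(bCNC post)
(Date: synthetic)
G21
G90
G0 X140.943 Y66.211
M4 S930
G01 X377.254 Y58.415 F556
G01 X280.093 Y81.954
M5
G0 X229.514 Y72.954
M4 S930
G01 X227.005 Y55.970 F556
G01 X242.473 Y44.317
G01 X262.264 Y38.414
G01 X272.723 Y38.680
M5
G0 X34.306 Y67.389
M4 S930
G01 X95.467 Y36.541 F556
G01 X247.524 Y89.442
G01 X34.306 Y67.389
M5
G0 X154.201 Y57.147
M4 S930
G01 X281.395 Y57.147 F556
G01 X281.395 Y20.200
G01 X154.201 Y20.200
G01 X154.201 Y57.147
M5
G0 X216.127 Y80.865
M4 S930
G01 X301.440 Y80.865 F556
G01 X301.440 Y42.262
G01 X216.127 Y42.262
G01 X216.127 Y80.865
M5
G0 X0.000 Y0.000

Since the viewBox matches the mm dimensions, user units are millimetres directly. The only transform is the Y-flip y_m = 106.751 − y_svg.

Shape 1 is a open polyline drawn with `<polyline>`. Its stroke #ff8800 means cut at S930, F556. After flipping Y the toolpath is (140.943,66.211) → (377.254,58.415) → (280.093,81.954).

Shape 2 is a cubic bezier drawn with `<path>`. Its stroke #ff8800 means cut at S930, F556. After flipping Y the toolpath is (229.514,72.954) → (227.005,55.970) → (242.473,44.317) → (262.264,38.414) → (272.723,38.680).

Shape 3 is a closed polygon drawn with `<path>`. Its stroke #ff8800 means cut at S930, F556. After flipping Y the toolpath is (34.306,67.389) → (95.467,36.541) → (247.524,89.442) → (34.306,67.389), returning to the start.

Shape 4 is a rectangle drawn with `<path>`. Its stroke #ff8800 means cut at S930, F556. After flipping Y the toolpath is (154.201,57.147) → (281.395,57.147) → (281.395,20.200) → (154.201,20.200) → (154.201,57.147), returning to the start.

Shape 5 is a rectangle drawn with `<path>`. Its stroke #ff8800 means cut at S930, F556. After flipping Y the toolpath is (216.127,80.865) → (301.440,80.865) → (301.440,42.262) → (216.127,42.262) → (216.127,80.865), returning to the start.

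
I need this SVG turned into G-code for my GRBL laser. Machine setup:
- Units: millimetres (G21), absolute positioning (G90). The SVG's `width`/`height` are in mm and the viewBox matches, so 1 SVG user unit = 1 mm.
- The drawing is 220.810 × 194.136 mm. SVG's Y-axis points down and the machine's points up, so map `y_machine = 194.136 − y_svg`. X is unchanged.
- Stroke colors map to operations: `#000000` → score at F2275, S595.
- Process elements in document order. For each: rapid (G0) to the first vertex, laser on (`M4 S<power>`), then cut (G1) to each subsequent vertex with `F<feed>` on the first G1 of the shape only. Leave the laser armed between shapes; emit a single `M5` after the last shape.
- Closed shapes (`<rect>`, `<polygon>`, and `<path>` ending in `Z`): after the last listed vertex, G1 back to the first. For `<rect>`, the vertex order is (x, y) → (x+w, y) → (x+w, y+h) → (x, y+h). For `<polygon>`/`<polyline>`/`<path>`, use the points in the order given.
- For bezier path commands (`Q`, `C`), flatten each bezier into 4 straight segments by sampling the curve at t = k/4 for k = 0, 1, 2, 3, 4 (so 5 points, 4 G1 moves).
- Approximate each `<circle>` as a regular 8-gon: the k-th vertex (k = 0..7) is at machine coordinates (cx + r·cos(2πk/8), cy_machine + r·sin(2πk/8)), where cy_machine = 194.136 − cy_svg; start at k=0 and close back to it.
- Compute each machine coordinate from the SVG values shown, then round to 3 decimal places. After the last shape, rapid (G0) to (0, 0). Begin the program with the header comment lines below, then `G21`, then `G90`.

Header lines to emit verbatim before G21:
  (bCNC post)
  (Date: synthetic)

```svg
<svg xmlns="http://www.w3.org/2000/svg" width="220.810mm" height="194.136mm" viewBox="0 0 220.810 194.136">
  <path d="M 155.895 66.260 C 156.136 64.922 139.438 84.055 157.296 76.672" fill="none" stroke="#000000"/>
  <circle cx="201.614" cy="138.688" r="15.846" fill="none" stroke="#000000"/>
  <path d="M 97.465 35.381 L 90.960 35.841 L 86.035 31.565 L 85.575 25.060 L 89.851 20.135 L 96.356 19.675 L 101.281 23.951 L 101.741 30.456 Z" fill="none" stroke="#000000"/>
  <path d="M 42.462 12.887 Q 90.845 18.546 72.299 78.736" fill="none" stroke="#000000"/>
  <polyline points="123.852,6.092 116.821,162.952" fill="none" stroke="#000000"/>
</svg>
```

Since the viewBox matches the mm dimensions, user units are millimetres directly. The only transform is the Y-flip y_m = 194.136 − y_svg.

Shape 1 is a cubic bezier drawn with `<path>`. Its stroke #000000 means score at S595, F2275. After flipping Y the toolpath is (155.895,127.876) → (153.704,125.775) → (149.989,120.403) → (149.577,116.164) → (157.296,117.464).

Shape 2 is a circle drawn with `<circle>`. Its stroke #000000 means score at S595, F2275. After flipping Y the toolpath is (217.460,55.448) → (212.819,66.653) → (201.614,71.294) → (190.409,66.653) → (185.768,55.448) → (190.409,44.243) → (201.614,39.602) → (212.819,44.243) → (217.460,55.448), returning to the start.

Shape 3 is a regular polygon drawn with `<path>`. Its stroke #000000 means score at S595, F2275. After flipping Y the toolpath is (97.465,158.755) → (90.960,158.295) → (86.035,162.571) → (85.575,169.076) → (89.851,174.001) → (96.356,174.461) → (101.281,170.185) → (101.741,163.680) → (97.465,158.755), returning to the start.

Shape 4 is a quadratic bezier drawn with `<path>`. Its stroke #000000 means score at S595, F2275. After flipping Y the toolpath is (42.462,181.249) → (62.470,175.011) → (74.113,161.957) → (77.389,142.087) → (72.299,115.400).

Shape 5 is a line segment drawn with `<polyline>`. Its stroke #000000 means score at S595, F2275. After flipping Y the toolpath is (123.852,188.044) → (116.821,31.184).

(bCNC post)
(Date: synthetic)
G21
G90
G0 X155.895 Y127.876
M4 S595
G1 X153.704 Y125.775 F2275
G1 X149.989 Y120.403
G1 X149.577 Y116.164
G1 X157.296 Y117.464
G0 X217.460 Y55.448
M4 S595
G1 X212.819 Y66.653 F2275
G1 X201.614 Y71.294
G1 X190.409 Y66.653
G1 X185.768 Y55.448
G1 X190.409 Y44.243
G1 X201.614 Y39.602
G1 X212.819 Y44.243
G1 X217.460 Y55.448
G0 X97.465 Y158.755
M4 S595
G1 X90.960 Y158.295 F2275
G1 X86.035 Y162.571
G1 X85.575 Y169.076
G1 X89.851 Y174.001
G1 X96.356 Y174.461
G1 X101.281 Y170.185
G1 X101.741 Y163.680
G1 X97.465 Y158.755
G0 X42.462 Y181.249
M4 S595
G1 X62.470 Y175.011 F2275
G1 X74.113 Y161.957
G1 X77.389 Y142.087
G1 X72.299 Y115.400
G0 X123.852 Y188.044
M4 S595
G1 X116.821 Y31.184 F2275
M5
G0 X0.000 Y0.000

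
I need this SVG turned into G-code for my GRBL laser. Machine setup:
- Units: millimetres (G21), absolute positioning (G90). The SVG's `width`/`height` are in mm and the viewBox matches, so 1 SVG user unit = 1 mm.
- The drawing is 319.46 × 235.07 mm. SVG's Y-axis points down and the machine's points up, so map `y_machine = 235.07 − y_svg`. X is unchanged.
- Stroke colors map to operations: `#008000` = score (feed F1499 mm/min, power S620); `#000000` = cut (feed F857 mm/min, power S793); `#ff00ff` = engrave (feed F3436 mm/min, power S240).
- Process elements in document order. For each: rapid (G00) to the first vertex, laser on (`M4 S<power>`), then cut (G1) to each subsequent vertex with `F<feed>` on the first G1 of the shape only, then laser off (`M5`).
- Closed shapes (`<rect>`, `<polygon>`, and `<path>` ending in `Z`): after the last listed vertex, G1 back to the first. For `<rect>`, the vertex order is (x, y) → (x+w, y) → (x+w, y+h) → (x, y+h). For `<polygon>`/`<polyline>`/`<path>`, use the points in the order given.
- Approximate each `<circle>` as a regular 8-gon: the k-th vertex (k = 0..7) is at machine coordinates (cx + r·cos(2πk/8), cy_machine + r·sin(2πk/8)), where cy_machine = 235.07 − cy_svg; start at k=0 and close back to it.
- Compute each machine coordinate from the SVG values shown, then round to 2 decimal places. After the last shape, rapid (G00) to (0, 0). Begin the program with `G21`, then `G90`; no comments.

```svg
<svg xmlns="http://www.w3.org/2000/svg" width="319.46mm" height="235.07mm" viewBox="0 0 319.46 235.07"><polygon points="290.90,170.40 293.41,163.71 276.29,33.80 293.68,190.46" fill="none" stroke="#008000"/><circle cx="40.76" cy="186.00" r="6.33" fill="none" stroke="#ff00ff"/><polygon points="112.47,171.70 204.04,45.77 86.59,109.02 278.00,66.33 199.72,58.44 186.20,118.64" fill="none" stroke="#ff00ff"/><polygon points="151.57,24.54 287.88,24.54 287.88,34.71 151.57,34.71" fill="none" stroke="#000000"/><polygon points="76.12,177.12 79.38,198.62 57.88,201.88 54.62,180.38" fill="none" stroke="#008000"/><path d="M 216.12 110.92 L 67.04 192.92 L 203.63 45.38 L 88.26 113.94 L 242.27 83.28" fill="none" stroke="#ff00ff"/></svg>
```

viewBox `0 0 319.46 235.07` with mm width/height → 1 unit = 1 mm. Flip: y_m = 235.07 − y_svg.

**Shape 1** — `<polygon>` closed polygon, stroke `#008000` → score (S620, F1499). Machine vertices: (290.90,64.67) → (293.41,71.36) → (276.29,201.27) → (293.68,44.61) → (290.90,64.67). Closed: final G1 returns to the first vertex.

**Shape 2** — `<circle>` circle, stroke `#ff00ff` → engrave (S240, F3436). Machine vertices: (47.09,49.07) → (45.24,53.55) → (40.76,55.40) → (36.28,53.55) → (34.43,49.07) → (36.28,44.59) → (40.76,42.74) → (45.24,44.59) → (47.09,49.07). Closed: final G1 returns to the first vertex.

**Shape 3** — `<polygon>` closed polygon, stroke `#ff00ff` → engrave (S240, F3436). Machine vertices: (112.47,63.37) → (204.04,189.30) → (86.59,126.05) → (278.00,168.74) → (199.72,176.63) → (186.20,116.43) → (112.47,63.37). Closed: final G1 returns to the first vertex.

**Shape 4** — `<polygon>` rectangle, stroke `#000000` → cut (S793, F857). Machine vertices: (151.57,210.53) → (287.88,210.53) → (287.88,200.36) → (151.57,200.36) → (151.57,210.53). Closed: final G1 returns to the first vertex.

**Shape 5** — `<polygon>` regular polygon, stroke `#008000` → score (S620, F1499). Machine vertices: (76.12,57.95) → (79.38,36.45) → (57.88,33.19) → (54.62,54.69) → (76.12,57.95). Closed: final G1 returns to the first vertex.

**Shape 6** — `<path>` open polyline, stroke `#ff00ff` → engrave (S240, F3436). Machine vertices: (216.12,124.15) → (67.04,42.15) → (203.63,189.69) → (88.26,121.13) → (242.27,151.79). Open path.

G21
G90
G00 X290.90 Y64.67
M4 S620
G1 X293.41 Y71.36 F1499
G1 X276.29 Y201.27
G1 X293.68 Y44.61
G1 X290.90 Y64.67
M5
G00 X47.09 Y49.07
M4 S240
G1 X45.24 Y53.55 F3436
G1 X40.76 Y55.40
G1 X36.28 Y53.55
G1 X34.43 Y49.07
G1 X36.28 Y44.59
G1 X40.76 Y42.74
G1 X45.24 Y44.59
G1 X47.09 Y49.07
M5
G00 X112.47 Y63.37
M4 S240
G1 X204.04 Y189.30 F3436
G1 X86.59 Y126.05
G1 X278.00 Y168.74
G1 X199.72 Y176.63
G1 X186.20 Y116.43
G1 X112.47 Y63.37
M5
G00 X151.57 Y210.53
M4 S793
G1 X287.88 Y210.53 F857
G1 X287.88 Y200.36
G1 X151.57 Y200.36
G1 X151.57 Y210.53
M5
G00 X76.12 Y57.95
M4 S620
G1 X79.38 Y36.45 F1499
G1 X57.88 Y33.19
G1 X54.62 Y54.69
G1 X76.12 Y57.95
M5
G00 X216.12 Y124.15
M4 S240
G1 X67.04 Y42.15 F3436
G1 X203.63 Y189.69
G1 X88.26 Y121.13
G1 X242.27 Y151.79
M5
G00 X0.00 Y0.00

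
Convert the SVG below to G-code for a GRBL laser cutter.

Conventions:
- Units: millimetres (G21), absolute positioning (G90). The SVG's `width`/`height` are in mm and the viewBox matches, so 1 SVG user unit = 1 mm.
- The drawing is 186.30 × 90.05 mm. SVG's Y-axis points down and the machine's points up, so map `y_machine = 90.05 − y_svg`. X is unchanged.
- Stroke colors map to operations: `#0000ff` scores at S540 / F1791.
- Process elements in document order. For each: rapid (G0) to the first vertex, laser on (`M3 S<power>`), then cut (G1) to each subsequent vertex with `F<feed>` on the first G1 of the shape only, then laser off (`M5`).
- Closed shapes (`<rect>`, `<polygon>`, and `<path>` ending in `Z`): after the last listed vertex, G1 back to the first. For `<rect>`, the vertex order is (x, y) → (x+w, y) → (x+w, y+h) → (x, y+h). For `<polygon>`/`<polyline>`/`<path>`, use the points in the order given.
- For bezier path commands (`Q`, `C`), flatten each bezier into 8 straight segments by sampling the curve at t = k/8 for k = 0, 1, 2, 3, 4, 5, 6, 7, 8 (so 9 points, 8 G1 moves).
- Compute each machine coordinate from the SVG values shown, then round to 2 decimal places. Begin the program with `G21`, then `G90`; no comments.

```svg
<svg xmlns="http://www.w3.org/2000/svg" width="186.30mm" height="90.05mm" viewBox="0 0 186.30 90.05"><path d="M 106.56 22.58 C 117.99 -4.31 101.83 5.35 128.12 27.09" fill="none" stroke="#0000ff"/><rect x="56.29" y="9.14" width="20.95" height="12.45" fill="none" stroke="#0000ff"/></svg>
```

G21
G90
G0 X106.56 Y67.47
M3 S540
G1 X109.69 Y75.89 F1791
G1 X111.05 Y81.17
G1 X111.47 Y83.59
G1 X111.77 Y83.45
G1 X112.76 Y81.03
G1 X115.27 Y76.62
G1 X120.11 Y70.50
G1 X128.12 Y62.96
M5
G0 X56.29 Y80.91
M3 S540
G1 X77.24 Y80.91 F1791
G1 X77.24 Y68.46
G1 X56.29 Y68.46
G1 X56.29 Y80.91
M5

viewBox `0 0 186.30 90.05` with mm width/height → 1 unit = 1 mm. Flip: y_m = 90.05 − y_svg.

**Shape 1** — `<path>` cubic bezier, stroke `#0000ff` → score (S540, F1791). Control points (SVG): P0=(106.56,22.58), P1=(117.99,-4.31), P2=(101.83,5.35), P3=(128.12,27.09); sampled at t=k/8. Machine vertices: (106.56,67.47) → (109.69,75.89) → (111.05,81.17) → (111.47,83.59) → (111.77,83.45) → (112.76,81.03) → (115.27,76.62) → (120.11,70.50) → (128.12,62.96). Open path.

**Shape 2** — `<rect>` rectangle, stroke `#0000ff` → score (S540, F1791). Machine vertices: (56.29,80.91) → (77.24,80.91) → (77.24,68.46) → (56.29,68.46) → (56.29,80.91). Closed: final G1 returns to the first vertex.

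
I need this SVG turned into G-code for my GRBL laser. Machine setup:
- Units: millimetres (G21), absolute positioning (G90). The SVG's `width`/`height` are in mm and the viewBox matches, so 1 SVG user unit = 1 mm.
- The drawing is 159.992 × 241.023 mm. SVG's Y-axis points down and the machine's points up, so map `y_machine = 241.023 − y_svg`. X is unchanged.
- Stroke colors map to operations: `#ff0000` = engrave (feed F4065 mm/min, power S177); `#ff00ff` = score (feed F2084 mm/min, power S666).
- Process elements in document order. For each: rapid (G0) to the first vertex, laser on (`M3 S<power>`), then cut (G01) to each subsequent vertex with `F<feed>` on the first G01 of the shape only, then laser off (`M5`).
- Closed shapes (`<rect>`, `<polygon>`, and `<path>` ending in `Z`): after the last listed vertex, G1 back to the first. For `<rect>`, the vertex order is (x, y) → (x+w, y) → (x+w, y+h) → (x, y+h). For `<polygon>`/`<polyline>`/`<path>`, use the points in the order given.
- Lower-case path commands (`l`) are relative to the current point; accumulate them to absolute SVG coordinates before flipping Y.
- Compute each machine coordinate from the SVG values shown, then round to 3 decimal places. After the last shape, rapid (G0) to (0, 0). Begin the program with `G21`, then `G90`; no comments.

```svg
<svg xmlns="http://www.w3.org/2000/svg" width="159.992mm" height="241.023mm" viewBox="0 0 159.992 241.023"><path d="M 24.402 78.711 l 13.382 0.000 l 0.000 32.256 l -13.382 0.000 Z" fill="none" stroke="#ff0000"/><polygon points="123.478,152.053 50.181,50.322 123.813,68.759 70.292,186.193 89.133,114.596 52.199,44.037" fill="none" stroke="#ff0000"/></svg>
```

1 u = 1 mm; y_m = 241.023 − y.

[1] `<path>` rectangle, #ff0000→engrave S177 F4065: (24.402,162.312) → (37.784,162.312) → (37.784,130.056) → (24.402,130.056) → (24.402,162.312) (closed)

[2] `<polygon>` closed polygon, #ff0000→engrave S177 F4065: (123.478,88.970) → (50.181,190.701) → (123.813,172.264) → (70.292,54.830) → (89.133,126.427) → (52.199,196.986) → (123.478,88.970) (closed)

G21
G90
G0 X24.402 Y162.312
M3 S177
G01 X37.784 Y162.312 F4065
G01 X37.784 Y130.056
G01 X24.402 Y130.056
G01 X24.402 Y162.312
M5
G0 X123.478 Y88.970
M3 S177
G01 X50.181 Y190.701 F4065
G01 X123.813 Y172.264
G01 X70.292 Y54.830
G01 X89.133 Y126.427
G01 X52.199 Y196.986
G01 X123.478 Y88.970
M5
G0 X0.000 Y0.000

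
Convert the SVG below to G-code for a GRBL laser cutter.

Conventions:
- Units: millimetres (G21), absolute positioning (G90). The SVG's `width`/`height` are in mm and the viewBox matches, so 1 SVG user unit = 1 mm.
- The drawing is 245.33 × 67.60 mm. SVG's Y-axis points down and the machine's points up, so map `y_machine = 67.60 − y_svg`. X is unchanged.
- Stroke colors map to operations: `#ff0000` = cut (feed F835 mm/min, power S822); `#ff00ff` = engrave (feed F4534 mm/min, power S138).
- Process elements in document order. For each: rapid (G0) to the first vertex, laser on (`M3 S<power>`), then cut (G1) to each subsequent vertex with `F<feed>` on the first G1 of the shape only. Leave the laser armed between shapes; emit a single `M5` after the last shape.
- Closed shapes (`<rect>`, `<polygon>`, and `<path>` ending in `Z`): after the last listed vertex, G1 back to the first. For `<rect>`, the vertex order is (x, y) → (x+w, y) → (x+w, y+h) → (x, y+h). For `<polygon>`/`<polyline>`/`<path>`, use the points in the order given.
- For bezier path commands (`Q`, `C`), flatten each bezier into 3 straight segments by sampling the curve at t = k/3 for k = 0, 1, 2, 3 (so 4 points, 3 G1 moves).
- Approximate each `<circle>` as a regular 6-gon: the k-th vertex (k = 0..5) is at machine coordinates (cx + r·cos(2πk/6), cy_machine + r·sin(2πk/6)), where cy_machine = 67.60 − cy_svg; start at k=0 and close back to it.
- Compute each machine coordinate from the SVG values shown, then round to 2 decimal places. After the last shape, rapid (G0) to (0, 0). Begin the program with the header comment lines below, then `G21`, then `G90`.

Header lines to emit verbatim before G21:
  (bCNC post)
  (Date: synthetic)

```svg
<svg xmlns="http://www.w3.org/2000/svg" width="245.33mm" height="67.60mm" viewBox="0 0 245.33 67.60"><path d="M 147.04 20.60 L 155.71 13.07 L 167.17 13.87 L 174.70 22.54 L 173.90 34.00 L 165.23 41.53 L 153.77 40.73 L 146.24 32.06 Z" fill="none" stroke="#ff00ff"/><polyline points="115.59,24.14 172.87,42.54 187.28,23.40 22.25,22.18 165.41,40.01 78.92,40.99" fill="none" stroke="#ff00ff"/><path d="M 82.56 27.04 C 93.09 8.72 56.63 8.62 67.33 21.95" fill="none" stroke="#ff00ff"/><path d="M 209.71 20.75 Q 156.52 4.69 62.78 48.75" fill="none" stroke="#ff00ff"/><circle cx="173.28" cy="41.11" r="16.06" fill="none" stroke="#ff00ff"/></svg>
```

(bCNC post)
(Date: synthetic)
G21
G90
G0 X147.04 Y47.00
M3 S138
G1 X155.71 Y54.53 F4534
G1 X167.17 Y53.73
G1 X174.70 Y45.06
G1 X173.90 Y33.60
G1 X165.23 Y26.07
G1 X153.77 Y26.87
G1 X146.24 Y35.54
G1 X147.04 Y47.00
G0 X115.59 Y43.46
M3 S138
G1 X172.87 Y25.06 F4534
G1 X187.28 Y44.20
G1 X22.25 Y45.42
G1 X165.41 Y27.59
G1 X78.92 Y26.61
G0 X82.56 Y40.56
M3 S138
G1 X80.91 Y52.98 F4534
G1 X68.86 Y54.33
G1 X67.33 Y45.65
G0 X209.71 Y46.85
M3 S138
G1 X169.74 Y50.88 F4534
G1 X120.77 Y41.54
G1 X62.78 Y18.85
G0 X189.34 Y26.49
M3 S138
G1 X181.31 Y40.40 F4534
G1 X165.25 Y40.40
G1 X157.22 Y26.49
G1 X165.25 Y12.58
G1 X181.31 Y12.58
G1 X189.34 Y26.49
M5
G0 X0.00 Y0.00

viewBox `0 0 245.33 67.60` with mm width/height → 1 unit = 1 mm. Flip: y_m = 67.60 − y_svg.

**Shape 1** — `<path>` regular polygon, stroke `#ff00ff` → engrave (S138, F4534). Machine vertices: (147.04,47.00) → (155.71,54.53) → (167.17,53.73) → (174.70,45.06) → (173.90,33.60) → (165.23,26.07) → (153.77,26.87) → (146.24,35.54) → (147.04,47.00). Closed: final G1 returns to the first vertex.

**Shape 2** — `<polyline>` open polyline, stroke `#ff00ff` → engrave (S138, F4534). Machine vertices: (115.59,43.46) → (172.87,25.06) → (187.28,44.20) → (22.25,45.42) → (165.41,27.59) → (78.92,26.61). Open path.

**Shape 3** — `<path>` cubic bezier, stroke `#ff00ff` → engrave (S138, F4534). Control points (SVG): P0=(82.56,27.04), P1=(93.09,8.72), P2=(56.63,8.62), P3=(67.33,21.95); sampled at t=k/3. Machine vertices: (82.56,40.56) → (80.91,52.98) → (68.86,54.33) → (67.33,45.65). Open path.

**Shape 4** — `<path>` quadratic bezier, stroke `#ff00ff` → engrave (S138, F4534). Control points (SVG): P0=(209.71,20.75), P1=(156.52,4.69), P2=(62.78,48.75); sampled at t=k/3. Machine vertices: (209.71,46.85) → (169.74,50.88) → (120.77,41.54) → (62.78,18.85). Open path.

**Shape 5** — `<circle>` circle, stroke `#ff00ff` → engrave (S138, F4534). Machine vertices: (189.34,26.49) → (181.31,40.40) → (165.25,40.40) → (157.22,26.49) → (165.25,12.58) → (181.31,12.58) → (189.34,26.49). Closed: final G1 returns to the first vertex.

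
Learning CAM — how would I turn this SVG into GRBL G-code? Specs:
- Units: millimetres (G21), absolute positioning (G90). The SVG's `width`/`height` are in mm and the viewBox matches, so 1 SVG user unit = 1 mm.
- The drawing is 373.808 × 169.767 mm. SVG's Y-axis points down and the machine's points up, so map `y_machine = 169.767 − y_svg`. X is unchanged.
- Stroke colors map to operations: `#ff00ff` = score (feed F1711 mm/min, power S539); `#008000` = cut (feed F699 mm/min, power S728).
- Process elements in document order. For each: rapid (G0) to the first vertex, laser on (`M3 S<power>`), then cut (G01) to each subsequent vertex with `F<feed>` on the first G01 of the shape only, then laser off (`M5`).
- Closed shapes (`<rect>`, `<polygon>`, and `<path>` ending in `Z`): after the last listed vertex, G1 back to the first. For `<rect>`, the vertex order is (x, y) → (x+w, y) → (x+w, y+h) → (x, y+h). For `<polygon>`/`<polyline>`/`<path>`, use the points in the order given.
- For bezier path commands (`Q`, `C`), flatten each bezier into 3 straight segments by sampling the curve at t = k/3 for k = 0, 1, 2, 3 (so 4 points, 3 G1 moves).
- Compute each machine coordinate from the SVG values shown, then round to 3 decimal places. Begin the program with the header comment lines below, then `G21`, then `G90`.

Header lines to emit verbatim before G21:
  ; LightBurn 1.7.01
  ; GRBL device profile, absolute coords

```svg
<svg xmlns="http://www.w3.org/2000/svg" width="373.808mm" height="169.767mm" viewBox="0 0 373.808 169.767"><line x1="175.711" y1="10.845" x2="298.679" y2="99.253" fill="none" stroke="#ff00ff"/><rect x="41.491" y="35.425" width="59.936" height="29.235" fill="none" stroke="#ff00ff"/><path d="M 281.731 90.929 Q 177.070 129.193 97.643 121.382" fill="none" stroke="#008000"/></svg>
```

1 u = 1 mm; y_m = 169.767 − y.

[1] `<line>` line segment, #ff00ff→score S539 F1711: (175.711,158.922) → (298.679,70.514)

[2] `<rect>` rectangle, #ff00ff→score S539 F1711: (41.491,134.342) → (101.427,134.342) → (101.427,105.107) → (41.491,105.107) → (41.491,134.342) (closed)

[3] `<path>` quadratic bezier, #008000→cut S728 F699: (281.731,78.838) → (214.761,58.448) → (153.398,48.297) → (97.643,48.385)

; LightBurn 1.7.01
; GRBL device profile, absolute coords
G21
G90
G0 X175.711 Y158.922
M3 S539
G01 X298.679 Y70.514 F1711
M5
G0 X41.491 Y134.342
M3 S539
G01 X101.427 Y134.342 F1711
G01 X101.427 Y105.107
G01 X41.491 Y105.107
G01 X41.491 Y134.342
M5
G0 X281.731 Y78.838
M3 S728
G01 X214.761 Y58.448 F699
G01 X153.398 Y48.297
G01 X97.643 Y48.385
M5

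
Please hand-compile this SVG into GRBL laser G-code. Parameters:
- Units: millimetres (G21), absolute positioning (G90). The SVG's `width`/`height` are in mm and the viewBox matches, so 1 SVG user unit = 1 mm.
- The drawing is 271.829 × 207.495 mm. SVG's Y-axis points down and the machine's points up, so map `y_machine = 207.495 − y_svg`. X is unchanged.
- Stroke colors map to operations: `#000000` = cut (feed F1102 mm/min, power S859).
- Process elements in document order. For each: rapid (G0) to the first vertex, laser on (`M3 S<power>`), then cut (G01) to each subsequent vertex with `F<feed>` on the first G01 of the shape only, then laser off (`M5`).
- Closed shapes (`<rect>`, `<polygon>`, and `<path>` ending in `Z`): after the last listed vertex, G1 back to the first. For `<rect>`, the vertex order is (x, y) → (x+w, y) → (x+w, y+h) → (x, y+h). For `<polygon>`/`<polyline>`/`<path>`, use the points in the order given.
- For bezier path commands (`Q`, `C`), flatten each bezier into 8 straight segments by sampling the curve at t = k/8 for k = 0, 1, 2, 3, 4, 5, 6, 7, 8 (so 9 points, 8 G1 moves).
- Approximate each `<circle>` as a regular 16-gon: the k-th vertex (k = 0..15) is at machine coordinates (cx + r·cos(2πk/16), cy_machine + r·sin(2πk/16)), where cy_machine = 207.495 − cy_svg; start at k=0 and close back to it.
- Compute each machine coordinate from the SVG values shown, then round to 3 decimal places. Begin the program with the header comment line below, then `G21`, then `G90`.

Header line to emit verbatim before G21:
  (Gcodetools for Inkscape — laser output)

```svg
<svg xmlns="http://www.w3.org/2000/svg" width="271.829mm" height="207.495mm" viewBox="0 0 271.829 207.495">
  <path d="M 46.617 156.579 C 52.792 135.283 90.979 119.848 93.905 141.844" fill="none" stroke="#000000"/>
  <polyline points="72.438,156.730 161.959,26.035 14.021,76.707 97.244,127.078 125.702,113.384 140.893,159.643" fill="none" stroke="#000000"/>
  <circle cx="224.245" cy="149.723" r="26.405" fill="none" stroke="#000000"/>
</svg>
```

1 u = 1 mm; y_m = 207.495 − y.

[1] `<path>` cubic bezier, #000000→cut S859 F1102: (46.617,50.916) → (50.302,58.566) → (56.199,65.296) → (63.521,70.737) → (71.479,74.518) → (79.285,76.270) → (86.150,75.623) → (91.286,72.207) → (93.905,65.651)

[2] `<polyline>` open polyline, #000000→cut S859 F1102: (72.438,50.765) → (161.959,181.460) → (14.021,130.788) → (97.244,80.417) → (125.702,94.111) → (140.893,47.852)

[3] `<circle>` circle, #000000→cut S859 F1102: (250.650,57.772) → (248.640,67.877) → (242.916,76.443) → (234.350,82.167) → (224.245,84.177) → (214.140,82.167) → (205.574,76.443) → (199.850,67.877) → (197.840,57.772) → (199.850,47.667) → (205.574,39.101) → (214.140,33.377) → (224.245,31.367) → (234.350,33.377) → (242.916,39.101) → (248.640,47.667) → (250.650,57.772) (closed)

(Gcodetools for Inkscape — laser output)
G21
G90
G0 X46.617 Y50.916
M3 S859
G01 X50.302 Y58.566 F1102
G01 X56.199 Y65.296
G01 X63.521 Y70.737
G01 X71.479 Y74.518
G01 X79.285 Y76.270
G01 X86.150 Y75.623
G01 X91.286 Y72.207
G01 X93.905 Y65.651
M5
G0 X72.438 Y50.765
M3 S859
G01 X161.959 Y181.460 F1102
G01 X14.021 Y130.788
G01 X97.244 Y80.417
G01 X125.702 Y94.111
G01 X140.893 Y47.852
M5
G0 X250.650 Y57.772
M3 S859
G01 X248.640 Y67.877 F1102
G01 X242.916 Y76.443
G01 X234.350 Y82.167
G01 X224.245 Y84.177
G01 X214.140 Y82.167
G01 X205.574 Y76.443
G01 X199.850 Y67.877
G01 X197.840 Y57.772
G01 X199.850 Y47.667
G01 X205.574 Y39.101
G01 X214.140 Y33.377
G01 X224.245 Y31.367
G01 X234.350 Y33.377
G01 X242.916 Y39.101
G01 X248.640 Y47.667
G01 X250.650 Y57.772
M5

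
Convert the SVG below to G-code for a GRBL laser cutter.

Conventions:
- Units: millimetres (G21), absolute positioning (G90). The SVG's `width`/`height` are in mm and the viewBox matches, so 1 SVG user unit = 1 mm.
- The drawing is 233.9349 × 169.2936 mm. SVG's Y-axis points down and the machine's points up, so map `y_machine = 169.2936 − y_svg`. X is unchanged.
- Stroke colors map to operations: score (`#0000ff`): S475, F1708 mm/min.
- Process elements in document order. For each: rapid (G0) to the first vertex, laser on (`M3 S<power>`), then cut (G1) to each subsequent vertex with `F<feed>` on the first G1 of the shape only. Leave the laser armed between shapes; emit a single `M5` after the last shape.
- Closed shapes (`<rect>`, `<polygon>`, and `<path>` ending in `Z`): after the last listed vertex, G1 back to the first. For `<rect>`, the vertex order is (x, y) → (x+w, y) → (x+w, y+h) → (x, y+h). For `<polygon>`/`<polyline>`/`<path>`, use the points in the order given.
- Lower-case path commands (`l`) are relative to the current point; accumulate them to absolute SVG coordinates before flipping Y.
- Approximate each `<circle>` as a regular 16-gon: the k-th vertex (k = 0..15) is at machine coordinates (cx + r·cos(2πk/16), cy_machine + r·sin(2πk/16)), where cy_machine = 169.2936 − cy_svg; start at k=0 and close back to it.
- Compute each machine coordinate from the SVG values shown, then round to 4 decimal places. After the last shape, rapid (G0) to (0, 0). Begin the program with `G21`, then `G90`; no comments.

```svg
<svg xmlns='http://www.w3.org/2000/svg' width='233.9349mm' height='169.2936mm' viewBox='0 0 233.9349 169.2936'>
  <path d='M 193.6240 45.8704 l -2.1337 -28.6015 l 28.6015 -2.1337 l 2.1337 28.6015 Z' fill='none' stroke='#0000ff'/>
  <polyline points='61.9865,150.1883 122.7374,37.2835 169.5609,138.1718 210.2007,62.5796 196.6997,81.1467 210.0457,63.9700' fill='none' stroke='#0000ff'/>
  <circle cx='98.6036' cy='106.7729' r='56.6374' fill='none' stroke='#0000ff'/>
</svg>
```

1 u = 1 mm; y_m = 169.2936 − y.

[1] `<path>` regular polygon, #0000ff→score S475 F1708: (193.6240,123.4232) → (191.4903,152.0247) → (220.0918,154.1584) → (222.2255,125.5569) → (193.6240,123.4232) (closed)

[2] `<polyline>` open polyline, #0000ff→score S475 F1708: (61.9865,19.1053) → (122.7374,132.0101) → (169.5609,31.1218) → (210.2007,106.7140) → (196.6997,88.1469) → (210.0457,105.3236)

[3] `<circle>` circle, #0000ff→score S475 F1708: (155.2410,62.5207) → (150.9297,84.1949) → (138.6523,102.5694) → (120.2778,114.8468) → (98.6036,119.1581) → (76.9294,114.8468) → (58.5549,102.5694) → (46.2775,84.1949) → (41.9662,62.5207) → (46.2775,40.8465) → (58.5549,22.4720) → (76.9294,10.1946) → (98.6036,5.8833) → (120.2778,10.1946) → (138.6523,22.4720) → (150.9297,40.8465) → (155.2410,62.5207) (closed)

G21
G90
G0 X193.6240 Y123.4232
M3 S475
G1 X191.4903 Y152.0247 F1708
G1 X220.0918 Y154.1584
G1 X222.2255 Y125.5569
G1 X193.6240 Y123.4232
G0 X61.9865 Y19.1053
M3 S475
G1 X122.7374 Y132.0101 F1708
G1 X169.5609 Y31.1218
G1 X210.2007 Y106.7140
G1 X196.6997 Y88.1469
G1 X210.0457 Y105.3236
G0 X155.2410 Y62.5207
M3 S475
G1 X150.9297 Y84.1949 F1708
G1 X138.6523 Y102.5694
G1 X120.2778 Y114.8468
G1 X98.6036 Y119.1581
G1 X76.9294 Y114.8468
G1 X58.5549 Y102.5694
G1 X46.2775 Y84.1949
G1 X41.9662 Y62.5207
G1 X46.2775 Y40.8465
G1 X58.5549 Y22.4720
G1 X76.9294 Y10.1946
G1 X98.6036 Y5.8833
G1 X120.2778 Y10.1946
G1 X138.6523 Y22.4720
G1 X150.9297 Y40.8465
G1 X155.2410 Y62.5207
M5
G0 X0.0000 Y0.0000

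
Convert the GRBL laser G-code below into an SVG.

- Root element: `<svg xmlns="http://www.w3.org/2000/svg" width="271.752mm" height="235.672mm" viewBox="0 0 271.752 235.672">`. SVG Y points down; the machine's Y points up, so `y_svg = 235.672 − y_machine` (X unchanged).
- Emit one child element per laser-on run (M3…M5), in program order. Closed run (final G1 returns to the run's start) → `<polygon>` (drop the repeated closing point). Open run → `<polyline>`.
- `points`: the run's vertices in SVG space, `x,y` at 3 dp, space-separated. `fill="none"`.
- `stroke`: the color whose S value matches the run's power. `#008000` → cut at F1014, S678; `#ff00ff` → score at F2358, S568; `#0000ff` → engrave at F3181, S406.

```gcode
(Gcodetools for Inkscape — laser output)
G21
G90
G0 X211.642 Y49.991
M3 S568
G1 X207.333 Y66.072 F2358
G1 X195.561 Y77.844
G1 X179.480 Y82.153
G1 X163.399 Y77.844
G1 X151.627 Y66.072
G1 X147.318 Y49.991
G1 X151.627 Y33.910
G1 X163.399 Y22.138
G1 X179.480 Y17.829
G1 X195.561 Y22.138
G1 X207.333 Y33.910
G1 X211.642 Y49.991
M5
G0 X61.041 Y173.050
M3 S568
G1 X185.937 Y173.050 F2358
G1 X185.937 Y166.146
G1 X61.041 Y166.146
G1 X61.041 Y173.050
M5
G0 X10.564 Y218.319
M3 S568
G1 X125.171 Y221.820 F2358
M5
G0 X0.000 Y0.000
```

Each laser-on run becomes one SVG element. Flip Y back into SVG space with y_svg = 235.672 − y_machine. Every run uses S568, so all elements get stroke `#ff00ff` (score).

Run 1: The run returns to its start, so emit a `<polygon>` with points (Y-flipped): 211.642,185.681 207.333,169.600 195.561,157.828 179.480,153.519 163.399,157.828 151.627,169.600 147.318,185.681 151.627,201.762 163.399,213.534 179.480,217.843 195.561,213.534 207.333,201.762.

Run 2: The run returns to its start, so emit a `<polygon>` with points (Y-flipped): 61.041,62.622 185.937,62.622 185.937,69.526 61.041,69.526.

Run 3: The run is open, so emit a `<polyline>` with points (Y-flipped): 10.564,17.353 125.171,13.852.

<svg xmlns="http://www.w3.org/2000/svg" width="271.752mm" height="235.672mm" viewBox="0 0 271.752 235.672">
  <polygon points="211.642,185.681 207.333,169.600 195.561,157.828 179.480,153.519 163.399,157.828 151.627,169.600 147.318,185.681 151.627,201.762 163.399,213.534 179.480,217.843 195.561,213.534 207.333,201.762" fill="none" stroke="#ff00ff"/>
  <polygon points="61.041,62.622 185.937,62.622 185.937,69.526 61.041,69.526" fill="none" stroke="#ff00ff"/>
  <polyline points="10.564,17.353 125.171,13.852" fill="none" stroke="#ff00ff"/>
</svg>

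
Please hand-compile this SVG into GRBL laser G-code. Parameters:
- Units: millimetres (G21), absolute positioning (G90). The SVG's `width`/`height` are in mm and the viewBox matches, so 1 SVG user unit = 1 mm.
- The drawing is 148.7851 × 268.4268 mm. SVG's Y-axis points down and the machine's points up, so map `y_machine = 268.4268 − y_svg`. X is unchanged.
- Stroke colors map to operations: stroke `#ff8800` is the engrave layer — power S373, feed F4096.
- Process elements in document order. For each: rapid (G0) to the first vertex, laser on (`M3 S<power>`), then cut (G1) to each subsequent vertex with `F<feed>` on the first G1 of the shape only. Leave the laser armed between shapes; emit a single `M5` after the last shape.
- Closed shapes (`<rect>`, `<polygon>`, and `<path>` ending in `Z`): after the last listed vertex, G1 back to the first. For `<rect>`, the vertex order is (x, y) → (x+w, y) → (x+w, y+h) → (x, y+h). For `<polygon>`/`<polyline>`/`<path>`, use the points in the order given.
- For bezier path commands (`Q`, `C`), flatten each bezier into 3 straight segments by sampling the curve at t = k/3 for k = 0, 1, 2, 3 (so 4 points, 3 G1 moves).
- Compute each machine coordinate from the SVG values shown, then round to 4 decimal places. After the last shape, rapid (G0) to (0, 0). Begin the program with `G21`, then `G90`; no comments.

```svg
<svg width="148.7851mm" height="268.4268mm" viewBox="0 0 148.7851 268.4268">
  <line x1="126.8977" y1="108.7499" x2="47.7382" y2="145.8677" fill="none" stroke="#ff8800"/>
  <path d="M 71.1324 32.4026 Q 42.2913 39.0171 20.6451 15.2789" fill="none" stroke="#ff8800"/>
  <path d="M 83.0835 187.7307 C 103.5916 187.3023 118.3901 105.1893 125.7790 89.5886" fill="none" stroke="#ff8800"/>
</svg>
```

G21
G90
G0 X126.8977 Y159.6769
M3 S373
G1 X47.7382 Y122.5591 F4096
G0 X71.1324 Y236.0242
M3 S373
G1 X52.7044 Y234.9871 F4096
G1 X35.8753 Y240.6950
G1 X20.6451 Y253.1479
G0 X83.0835 Y80.6961
M3 S373
G1 X101.6254 Y102.8639 F4096
G1 X115.9832 Y146.5555
G1 X125.7790 Y178.8382
M5
G0 X0.0000 Y0.0000

Since the viewBox matches the mm dimensions, user units are millimetres directly. The only transform is the Y-flip y_m = 268.4268 − y_svg.

Shape 1 is a line segment drawn with `<line>`. Its stroke #ff8800 means engrave at S373, F4096. After flipping Y the toolpath is (126.8977,159.6769) → (47.7382,122.5591).

Shape 2 is a quadratic bezier drawn with `<path>`. Its stroke #ff8800 means engrave at S373, F4096. After flipping Y the toolpath is (71.1324,236.0242) → (52.7044,234.9871) → (35.8753,240.6950) → (20.6451,253.1479).

Shape 3 is a cubic bezier drawn with `<path>`. Its stroke #ff8800 means engrave at S373, F4096. After flipping Y the toolpath is (83.0835,80.6961) → (101.6254,102.8639) → (115.9832,146.5555) → (125.7790,178.8382).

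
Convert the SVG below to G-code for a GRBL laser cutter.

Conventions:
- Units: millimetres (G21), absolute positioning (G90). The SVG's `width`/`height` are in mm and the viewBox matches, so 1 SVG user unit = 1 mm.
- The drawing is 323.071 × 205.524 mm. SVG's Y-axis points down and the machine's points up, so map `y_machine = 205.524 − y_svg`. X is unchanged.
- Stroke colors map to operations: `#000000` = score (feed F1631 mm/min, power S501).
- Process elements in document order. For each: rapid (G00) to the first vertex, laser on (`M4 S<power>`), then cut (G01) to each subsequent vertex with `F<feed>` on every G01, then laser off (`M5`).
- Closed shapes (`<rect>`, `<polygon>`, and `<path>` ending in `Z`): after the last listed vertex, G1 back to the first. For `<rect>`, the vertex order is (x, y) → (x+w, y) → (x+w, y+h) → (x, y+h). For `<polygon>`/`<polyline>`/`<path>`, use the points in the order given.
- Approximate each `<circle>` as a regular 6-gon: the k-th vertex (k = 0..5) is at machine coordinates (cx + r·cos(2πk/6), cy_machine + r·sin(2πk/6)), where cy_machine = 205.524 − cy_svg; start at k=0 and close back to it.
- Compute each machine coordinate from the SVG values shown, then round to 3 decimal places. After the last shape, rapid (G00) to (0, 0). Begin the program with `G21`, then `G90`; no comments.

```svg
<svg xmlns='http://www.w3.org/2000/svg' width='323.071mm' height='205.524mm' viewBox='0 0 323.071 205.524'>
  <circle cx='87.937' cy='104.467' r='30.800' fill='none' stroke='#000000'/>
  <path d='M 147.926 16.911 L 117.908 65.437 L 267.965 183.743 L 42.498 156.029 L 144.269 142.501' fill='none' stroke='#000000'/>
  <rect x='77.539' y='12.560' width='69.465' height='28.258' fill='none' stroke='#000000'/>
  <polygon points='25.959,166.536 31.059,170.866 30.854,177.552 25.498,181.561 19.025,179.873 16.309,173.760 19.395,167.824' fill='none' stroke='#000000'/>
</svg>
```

G21
G90
G00 X118.737 Y101.057
M4 S501
G01 X103.337 Y127.731 F1631
G01 X72.537 Y127.731 F1631
G01 X57.137 Y101.057 F1631
G01 X72.537 Y74.383 F1631
G01 X103.337 Y74.383 F1631
G01 X118.737 Y101.057 F1631
M5
G00 X147.926 Y188.613
M4 S501
G01 X117.908 Y140.087 F1631
G01 X267.965 Y21.781 F1631
G01 X42.498 Y49.495 F1631
G01 X144.269 Y63.023 F1631
M5
G00 X77.539 Y192.964
M4 S501
G01 X147.004 Y192.964 F1631
G01 X147.004 Y164.706 F1631
G01 X77.539 Y164.706 F1631
G01 X77.539 Y192.964 F1631
M5
G00 X25.959 Y38.988
M4 S501
G01 X31.059 Y34.658 F1631
G01 X30.854 Y27.972 F1631
G01 X25.498 Y23.963 F1631
G01 X19.025 Y25.651 F1631
G01 X16.309 Y31.764 F1631
G01 X19.395 Y37.700 F1631
G01 X25.959 Y38.988 F1631
M5
G00 X0.000 Y0.000

1 u = 1 mm; y_m = 205.524 − y.

[1] `<circle>` circle, #000000→score S501 F1631: (118.737,101.057) → (103.337,127.731) → (72.537,127.731) → (57.137,101.057) → (72.537,74.383) → (103.337,74.383) → (118.737,101.057) (closed)

[2] `<path>` open polyline, #000000→score S501 F1631: (147.926,188.613) → (117.908,140.087) → (267.965,21.781) → (42.498,49.495) → (144.269,63.023)

[3] `<rect>` rectangle, #000000→score S501 F1631: (77.539,192.964) → (147.004,192.964) → (147.004,164.706) → (77.539,164.706) → (77.539,192.964) (closed)

[4] `<polygon>` regular polygon, #000000→score S501 F1631: (25.959,38.988) → (31.059,34.658) → (30.854,27.972) → (25.498,23.963) → (19.025,25.651) → (16.309,31.764) → (19.395,37.700) → (25.959,38.988) (closed)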